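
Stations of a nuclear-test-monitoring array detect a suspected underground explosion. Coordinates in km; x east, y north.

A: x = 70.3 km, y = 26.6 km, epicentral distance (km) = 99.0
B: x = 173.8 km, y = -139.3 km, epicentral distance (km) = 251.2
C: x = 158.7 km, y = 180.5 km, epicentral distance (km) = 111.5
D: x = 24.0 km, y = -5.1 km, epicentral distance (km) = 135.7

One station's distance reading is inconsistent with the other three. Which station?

B

Solve using three stations at a time. Using A, C, D (subtract circle equations pairwise → linear system) gives (x, y) ≈ (61.7, 125.3).
Distances from that point to each station vs reported:
  A: calculated 99.1 vs reported 99.0 → residual 0.1 km
  B: calculated 287.4 vs reported 251.2 → residual 36.2 km
  C: calculated 111.6 vs reported 111.5 → residual 0.1 km
  D: calculated 135.8 vs reported 135.7 → residual 0.1 km
A, C, D are mutually consistent (residuals ≈ 0); B is off by 36.2 km.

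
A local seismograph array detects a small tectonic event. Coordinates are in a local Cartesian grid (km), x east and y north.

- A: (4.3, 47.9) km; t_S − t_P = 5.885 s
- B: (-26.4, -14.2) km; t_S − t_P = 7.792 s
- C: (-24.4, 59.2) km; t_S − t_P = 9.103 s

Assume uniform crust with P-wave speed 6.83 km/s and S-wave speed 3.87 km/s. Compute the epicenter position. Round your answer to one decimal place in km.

Distance from S−P lag: d = Δt · v_P v_S / (v_P − v_S) = Δt · (6.83·3.87)/(6.83−3.87) ≈ 8.9298·Δt.
So d_A = 52.55, d_B = 69.58, d_C = 81.29 km.
Circle about each station: (x − 4.3)² + (y − 47.9)² = 52.55²; (x + 26.4)² + (y + 14.2)² = 69.58²; (x + 24.4)² + (y − 59.2)² = 81.29².
Subtracting the A equation from the B and C equations removes the quadratic terms:
-61.4 x − 124.2 y = -3494.17
-57.4 x + 22.6 y = -2059.46
Solving the 2×2 system: x ≈ 39.3, y ≈ 8.7 km.

x ≈ 39.3 km, y ≈ 8.7 km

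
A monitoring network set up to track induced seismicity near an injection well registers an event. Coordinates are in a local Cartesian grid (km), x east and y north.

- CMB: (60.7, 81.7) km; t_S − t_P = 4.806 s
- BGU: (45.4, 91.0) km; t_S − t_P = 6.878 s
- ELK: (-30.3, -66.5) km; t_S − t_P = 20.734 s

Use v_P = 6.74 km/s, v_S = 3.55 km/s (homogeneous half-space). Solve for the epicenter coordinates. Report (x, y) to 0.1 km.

Distance from S−P lag: d = Δt · v_P v_S / (v_P − v_S) = Δt · (6.74·3.55)/(6.74−3.55) ≈ 7.5006·Δt.
So d_CMB = 36.05, d_BGU = 51.59, d_ELK = 155.52 km.
Circle about each station: (x − 60.7)² + (y − 81.7)² = 36.05²; (x − 45.4)² + (y − 91.0)² = 51.59²; (x + 30.3)² + (y + 66.5)² = 155.52².
Subtracting pairs of circle equations eliminates x²+y² and gives linear equations (the radical axes):
-30.6 x + 18.6 y = -1379.15
-182.0 x − 296.4 y = -27905.91
Solving the 2×2 system: x ≈ 74.5, y ≈ 48.4 km.

(74.5, 48.4)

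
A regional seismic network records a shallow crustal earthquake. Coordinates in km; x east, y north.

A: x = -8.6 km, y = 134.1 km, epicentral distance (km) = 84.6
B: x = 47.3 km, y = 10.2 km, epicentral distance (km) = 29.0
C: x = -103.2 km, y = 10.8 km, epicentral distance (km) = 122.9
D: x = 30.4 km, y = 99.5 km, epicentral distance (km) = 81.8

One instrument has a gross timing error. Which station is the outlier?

A

Solve using three stations at a time. Using B, C, D (subtract circle equations pairwise → linear system) gives (x, y) ≈ (19.5, 18.4).
Distances from that point to each station vs reported:
  A: calculated 119.0 vs reported 84.6 → residual 34.4 km
  B: calculated 29.0 vs reported 29.0 → residual 0.0 km
  C: calculated 122.9 vs reported 122.9 → residual 0.0 km
  D: calculated 81.8 vs reported 81.8 → residual 0.0 km
B, C, D are mutually consistent (residuals ≈ 0); A is off by 34.4 km.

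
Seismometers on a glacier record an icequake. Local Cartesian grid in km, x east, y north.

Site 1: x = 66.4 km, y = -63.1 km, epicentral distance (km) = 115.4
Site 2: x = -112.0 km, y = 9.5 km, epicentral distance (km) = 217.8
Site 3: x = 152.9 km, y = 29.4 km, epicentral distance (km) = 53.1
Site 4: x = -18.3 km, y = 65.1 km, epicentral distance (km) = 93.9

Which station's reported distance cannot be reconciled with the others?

Site 4

Solve using three stations at a time. Using Site 1, Site 2, Site 3 (subtract circle equations pairwise → linear system) gives (x, y) ≈ (102.6, 46.5).
Distances from that point to each station vs reported:
  Site 1: calculated 115.4 vs reported 115.4 → residual 0.0 km
  Site 2: calculated 217.8 vs reported 217.8 → residual 0.0 km
  Site 3: calculated 53.1 vs reported 53.1 → residual 0.0 km
  Site 4: calculated 122.4 vs reported 93.9 → residual 28.5 km
Site 1, Site 2, Site 3 are mutually consistent (residuals ≈ 0); Site 4 is off by 28.5 km.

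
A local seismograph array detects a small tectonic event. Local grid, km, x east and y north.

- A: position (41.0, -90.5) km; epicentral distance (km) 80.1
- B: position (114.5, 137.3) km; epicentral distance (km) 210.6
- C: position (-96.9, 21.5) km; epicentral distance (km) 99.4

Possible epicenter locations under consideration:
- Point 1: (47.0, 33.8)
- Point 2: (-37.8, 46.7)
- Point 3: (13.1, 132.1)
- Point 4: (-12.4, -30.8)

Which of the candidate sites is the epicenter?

Point 4

For each candidate, compare |candidate − station| to the reported distance:
Point 1: residuals A 44.3, B 87.0, C 45.0 → max 87.0 km
Point 2: residuals A 78.1, B 33.4, C 35.2 → max 78.1 km
Point 3: residuals A 144.2, B 109.1, C 56.6 → max 144.2 km
Point 4: residuals A 0.0, B 0.0, C 0.0 → max 0.0 km
Only Point 4 has all residuals ≈ 0.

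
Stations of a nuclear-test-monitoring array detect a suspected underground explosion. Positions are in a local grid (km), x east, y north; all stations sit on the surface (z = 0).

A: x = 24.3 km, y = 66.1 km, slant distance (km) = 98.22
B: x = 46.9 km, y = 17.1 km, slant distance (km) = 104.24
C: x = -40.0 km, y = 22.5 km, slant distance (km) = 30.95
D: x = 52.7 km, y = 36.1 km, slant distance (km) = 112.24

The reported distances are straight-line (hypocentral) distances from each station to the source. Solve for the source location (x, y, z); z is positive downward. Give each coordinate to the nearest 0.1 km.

x ≈ -54.0 km, y ≈ 12.7 km, depth ≈ 25.8 km

Each station gives a sphere (x−x_i)² + (y−y_i)² + z² = d_i² (stations at z=0).
Subtracting the A sphere from B and C: z² cancels, leaving linear equations in x and y:
45.2 x − 98.0 y = -3686.49
-128.6 x − 87.2 y = 5835.82
Solving: x ≈ -53.999, y ≈ 12.712 km (keep extra digits for the depth step; rounded: -54.0, 12.7).
Then from the A sphere: z² = 98.22² − (x − 24.3)² − (y − 66.1)² with x = -53.999, y = 12.712, so z ≈ 25.810 ≈ 25.8 km.
Check against D (with the unrounded solution): distance 112.24 ≈ 112.24 km. ✓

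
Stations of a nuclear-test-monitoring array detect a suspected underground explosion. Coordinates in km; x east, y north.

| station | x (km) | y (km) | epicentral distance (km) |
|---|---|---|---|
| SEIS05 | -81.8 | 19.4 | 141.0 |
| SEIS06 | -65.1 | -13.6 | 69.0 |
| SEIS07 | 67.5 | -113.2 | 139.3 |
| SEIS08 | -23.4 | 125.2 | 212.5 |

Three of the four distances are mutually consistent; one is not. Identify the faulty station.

SEIS05

Solve using three stations at a time. Using SEIS06, SEIS07, SEIS08 (subtract circle equations pairwise → linear system) gives (x, y) ≈ (-68.3, -82.5).
Distances from that point to each station vs reported:
  SEIS05: calculated 102.8 vs reported 141.0 → residual 38.2 km
  SEIS06: calculated 69.0 vs reported 69.0 → residual 0.0 km
  SEIS07: calculated 139.3 vs reported 139.3 → residual 0.0 km
  SEIS08: calculated 212.5 vs reported 212.5 → residual 0.0 km
SEIS06, SEIS07, SEIS08 are mutually consistent (residuals ≈ 0); SEIS05 is off by 38.2 km.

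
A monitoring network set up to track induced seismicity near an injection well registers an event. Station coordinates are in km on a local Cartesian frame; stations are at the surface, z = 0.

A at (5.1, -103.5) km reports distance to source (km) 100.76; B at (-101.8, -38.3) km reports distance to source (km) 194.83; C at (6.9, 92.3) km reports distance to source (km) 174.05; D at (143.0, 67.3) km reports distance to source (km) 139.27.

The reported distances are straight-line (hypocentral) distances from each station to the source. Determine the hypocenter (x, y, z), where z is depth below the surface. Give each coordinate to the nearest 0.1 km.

(89.7, -57.8, 30.1)

Each station gives a sphere (x−x_i)² + (y−y_i)² + z² = d_i² (stations at z=0).
Subtracting the A sphere from B and C: z² cancels, leaving linear equations in x and y:
-213.8 x + 130.4 y = -26714.28
3.6 x + 391.6 y = -22312.18
Solving: x ≈ 89.696, y ≈ -57.802 km (keep extra digits for the depth step; rounded: 89.7, -57.8).
Then from the A sphere: z² = 100.76² − (x − 5.1)² − (y + 103.5)² with x = 89.696, y = -57.802, so z ≈ 30.130 ≈ 30.1 km.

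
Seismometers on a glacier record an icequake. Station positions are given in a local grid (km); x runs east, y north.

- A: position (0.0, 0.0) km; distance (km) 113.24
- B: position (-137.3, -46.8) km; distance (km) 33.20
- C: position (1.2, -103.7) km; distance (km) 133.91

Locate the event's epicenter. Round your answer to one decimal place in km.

(-109.6, -28.5)

Circle about each station: x² + y² = 113.24²; (x + 137.3)² + (y + 46.8)² = 33.20²; (x − 1.2)² + (y + 103.7)² = 133.91².
Subtracting pairs of circle equations eliminates x²+y² and gives linear equations (the radical axes):
-274.6 x − 93.6 y = 32762.59
2.4 x − 207.4 y = 5646.54
Solving the 2×2 system: x ≈ -109.6, y ≈ -28.5 km.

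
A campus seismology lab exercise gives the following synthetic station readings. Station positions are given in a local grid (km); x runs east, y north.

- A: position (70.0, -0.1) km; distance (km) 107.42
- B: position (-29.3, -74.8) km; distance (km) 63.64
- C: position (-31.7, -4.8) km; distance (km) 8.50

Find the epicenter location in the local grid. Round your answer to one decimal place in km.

Circle about each station: (x − 70.0)² + (y + 0.1)² = 107.42²; (x + 29.3)² + (y + 74.8)² = 63.64²; (x + 31.7)² + (y + 4.8)² = 8.50².
Subtracting pairs of circle equations eliminates x²+y² and gives linear equations (the radical axes):
-198.6 x − 149.4 y = 9042.53
-203.4 x − 9.4 y = 7594.73
Solving the 2×2 system: x ≈ -36.8, y ≈ -11.6 km.

x ≈ -36.8 km, y ≈ -11.6 km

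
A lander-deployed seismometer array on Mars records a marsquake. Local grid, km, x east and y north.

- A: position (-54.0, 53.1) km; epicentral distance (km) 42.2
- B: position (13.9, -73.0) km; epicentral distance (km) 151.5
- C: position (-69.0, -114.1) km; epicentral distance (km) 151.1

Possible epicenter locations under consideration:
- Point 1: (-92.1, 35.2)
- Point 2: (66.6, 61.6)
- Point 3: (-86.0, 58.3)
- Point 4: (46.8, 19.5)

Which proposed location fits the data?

For each candidate, compare |candidate − station| to the reported distance:
Point 1: residuals A 0.1, B 0.0, C 0.0 → max 0.1 km
Point 2: residuals A 78.7, B 7.0, C 70.8 → max 78.7 km
Point 3: residuals A 9.8, B 13.5, C 22.1 → max 22.1 km
Point 4: residuals A 64.1, B 53.3, C 25.7 → max 64.1 km
Only Point 1 has all residuals ≈ 0.

Point 1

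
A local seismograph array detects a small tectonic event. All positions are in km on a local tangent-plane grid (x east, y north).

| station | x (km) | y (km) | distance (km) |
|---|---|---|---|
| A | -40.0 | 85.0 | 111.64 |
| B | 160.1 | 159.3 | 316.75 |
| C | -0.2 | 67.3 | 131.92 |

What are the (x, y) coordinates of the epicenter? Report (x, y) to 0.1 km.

x ≈ -115.0 km, y ≈ 2.3 km

Circle about each station: (x + 40.0)² + (y − 85.0)² = 111.64²; (x − 160.1)² + (y − 159.3)² = 316.75²; (x + 0.2)² + (y − 67.3)² = 131.92².
Subtracting the A equation from the B and C equations removes the quadratic terms:
400.2 x + 148.6 y = -45683.57
79.6 x − 35.4 y = -9235.07
Solving the 2×2 system: x ≈ -115.0, y ≈ 2.3 km.
Check against A (with the unrounded x, y): √((x + 40.0)²+(y − 85.0)²) = 111.65 ≈ 111.64 km. ✓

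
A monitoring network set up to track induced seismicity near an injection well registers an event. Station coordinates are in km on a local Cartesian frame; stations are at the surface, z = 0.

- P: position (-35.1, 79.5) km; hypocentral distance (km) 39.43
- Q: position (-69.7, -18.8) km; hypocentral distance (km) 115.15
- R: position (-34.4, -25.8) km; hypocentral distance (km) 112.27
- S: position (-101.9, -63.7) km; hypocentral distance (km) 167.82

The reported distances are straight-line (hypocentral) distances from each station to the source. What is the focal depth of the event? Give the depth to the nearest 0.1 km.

Each station gives a sphere (x−x_i)² + (y−y_i)² + z² = d_i² (stations at z=0).
Subtracting the P sphere from Q and R: z² cancels, leaving linear equations in x and y:
-69.2 x − 196.6 y = -14045.53
1.4 x − 210.6 y = -16753.09
Solving: x ≈ -22.606, y ≈ 79.399 km (keep extra digits for the depth step; rounded: -22.6, 79.4).
Then from the P sphere: z² = 39.43² − (x + 35.1)² − (y − 79.5)² with x = -22.606, y = 79.399, so z ≈ 37.398 ≈ 37.4 km.

depth ≈ 37.4 km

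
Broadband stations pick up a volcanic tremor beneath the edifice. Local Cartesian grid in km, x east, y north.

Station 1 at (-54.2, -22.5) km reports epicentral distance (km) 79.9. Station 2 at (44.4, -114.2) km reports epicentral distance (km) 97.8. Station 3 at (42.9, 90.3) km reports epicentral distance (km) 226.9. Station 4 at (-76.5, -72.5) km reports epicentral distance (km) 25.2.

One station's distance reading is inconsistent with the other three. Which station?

Solve using three stations at a time. Using Station 1, Station 3, Station 4 (subtract circle equations pairwise → linear system) gives (x, y) ≈ (-88.6, -94.6).
Distances from that point to each station vs reported:
  Station 1: calculated 79.9 vs reported 79.9 → residual 0.0 km
  Station 2: calculated 134.4 vs reported 97.8 → residual 36.6 km
  Station 3: calculated 226.9 vs reported 226.9 → residual 0.0 km
  Station 4: calculated 25.2 vs reported 25.2 → residual 0.0 km
Station 1, Station 3, Station 4 are mutually consistent (residuals ≈ 0); Station 2 is off by 36.6 km.

Station 2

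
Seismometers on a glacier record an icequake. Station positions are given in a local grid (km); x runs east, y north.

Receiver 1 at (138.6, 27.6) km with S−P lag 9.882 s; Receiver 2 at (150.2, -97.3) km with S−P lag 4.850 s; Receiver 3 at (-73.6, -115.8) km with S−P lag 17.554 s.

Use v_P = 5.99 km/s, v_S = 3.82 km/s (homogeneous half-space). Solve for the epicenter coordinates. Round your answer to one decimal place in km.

106.1 km east, -71.4 km north

Distance from S−P lag: d = Δt · v_P v_S / (v_P − v_S) = Δt · (5.99·3.82)/(5.99−3.82) ≈ 10.5446·Δt.
So d_Receiver 1 = 104.20, d_Receiver 2 = 51.14, d_Receiver 3 = 185.10 km.
Circle about each station: (x − 138.6)² + (y − 27.6)² = 104.20²; (x − 150.2)² + (y + 97.3)² = 51.14²; (x + 73.6)² + (y + 115.8)² = 185.10².
Subtracting the Receiver 1 equation from the Receiver 2 and Receiver 3 equations removes the quadratic terms:
23.2 x − 249.8 y = 20297.95
-424.4 x − 286.8 y = -24549.49
Solving the 2×2 system: x ≈ 106.1, y ≈ -71.4 km.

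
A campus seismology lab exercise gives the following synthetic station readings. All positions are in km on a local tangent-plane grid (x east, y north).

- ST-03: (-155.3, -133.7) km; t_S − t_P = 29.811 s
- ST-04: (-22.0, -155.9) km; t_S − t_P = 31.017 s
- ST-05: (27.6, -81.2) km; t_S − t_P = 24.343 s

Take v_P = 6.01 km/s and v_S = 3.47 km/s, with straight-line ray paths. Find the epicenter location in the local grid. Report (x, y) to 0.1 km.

Distance from S−P lag: d = Δt · v_P v_S / (v_P − v_S) = Δt · (6.01·3.47)/(6.01−3.47) ≈ 8.2105·Δt.
So d_ST-03 = 244.76, d_ST-04 = 254.67, d_ST-05 = 199.87 km.
Circle about each station: (x + 155.3)² + (y + 133.7)² = 244.76²; (x + 22.0)² + (y + 155.9)² = 254.67²; (x − 27.6)² + (y + 81.2)² = 199.87².
Subtracting pairs of circle equations eliminates x²+y² and gives linear equations (the radical axes):
266.6 x − 44.4 y = -22154.32
365.8 x + 105.0 y = -14679.14
Solving the 2×2 system: x ≈ -67.3, y ≈ 94.7 km.
Check against ST-03 (with the unrounded x, y): √((x + 155.3)²+(y + 133.7)²) = 244.79 ≈ 244.76 km. ✓

x ≈ -67.3 km, y ≈ 94.7 km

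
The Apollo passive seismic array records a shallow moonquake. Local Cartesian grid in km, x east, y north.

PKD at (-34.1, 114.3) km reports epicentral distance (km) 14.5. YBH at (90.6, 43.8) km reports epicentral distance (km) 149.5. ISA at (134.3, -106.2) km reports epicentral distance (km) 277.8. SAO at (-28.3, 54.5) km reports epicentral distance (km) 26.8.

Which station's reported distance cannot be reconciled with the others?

SAO

Solve using three stations at a time. Using PKD, YBH, ISA (subtract circle equations pairwise → linear system) gives (x, y) ≈ (-45.6, 105.5).
Distances from that point to each station vs reported:
  PKD: calculated 14.4 vs reported 14.5 → residual 0.1 km
  YBH: calculated 149.5 vs reported 149.5 → residual 0.0 km
  ISA: calculated 277.8 vs reported 277.8 → residual 0.0 km
  SAO: calculated 53.8 vs reported 26.8 → residual 27.0 km
PKD, YBH, ISA are mutually consistent (residuals ≈ 0); SAO is off by 27.0 km.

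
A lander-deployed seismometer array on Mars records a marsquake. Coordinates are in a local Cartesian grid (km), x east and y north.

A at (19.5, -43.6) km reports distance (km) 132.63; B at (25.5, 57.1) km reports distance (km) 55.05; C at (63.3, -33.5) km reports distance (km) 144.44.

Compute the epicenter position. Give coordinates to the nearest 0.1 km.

-23.7 km east, 81.8 km north

Circle about each station: (x − 19.5)² + (y + 43.6)² = 132.63²; (x − 25.5)² + (y − 57.1)² = 55.05²; (x − 63.3)² + (y + 33.5)² = 144.44².
Subtracting the A equation from the B and C equations removes the quadratic terms:
12.0 x + 201.4 y = 16189.66
87.6 x + 20.2 y = -424.27
Solving the 2×2 system: x ≈ -23.7, y ≈ 81.8 km.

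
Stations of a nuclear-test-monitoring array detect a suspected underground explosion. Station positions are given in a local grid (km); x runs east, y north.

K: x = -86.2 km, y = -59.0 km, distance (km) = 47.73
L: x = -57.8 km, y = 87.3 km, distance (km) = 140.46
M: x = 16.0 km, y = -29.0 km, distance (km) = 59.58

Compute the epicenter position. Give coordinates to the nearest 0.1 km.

Circle about each station: (x + 86.2)² + (y + 59.0)² = 47.73²; (x + 57.8)² + (y − 87.3)² = 140.46²; (x − 16.0)² + (y + 29.0)² = 59.58².
Subtracting the K equation from the L and M equations removes the quadratic terms:
56.8 x + 292.6 y = -17400.17
204.4 x + 60.0 y = -11086.06
Solving the 2×2 system: x ≈ -39.0, y ≈ -51.9 km.

x ≈ -39.0 km, y ≈ -51.9 km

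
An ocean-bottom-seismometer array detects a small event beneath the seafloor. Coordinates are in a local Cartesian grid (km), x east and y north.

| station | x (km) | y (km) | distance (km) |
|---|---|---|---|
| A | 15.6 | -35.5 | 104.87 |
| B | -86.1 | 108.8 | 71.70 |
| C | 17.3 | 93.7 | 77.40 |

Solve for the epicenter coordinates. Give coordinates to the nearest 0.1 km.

Circle about each station: (x − 15.6)² + (y + 35.5)² = 104.87²; (x + 86.1)² + (y − 108.8)² = 71.70²; (x − 17.3)² + (y − 93.7)² = 77.40².
Subtracting pairs of circle equations eliminates x²+y² and gives linear equations (the radical axes):
-203.4 x + 288.6 y = 23603.87
3.4 x + 258.4 y = 12582.33
Solving the 2×2 system: x ≈ -46.1, y ≈ 49.3 km.
Check against A (with the unrounded x, y): √((x − 15.6)²+(y + 35.5)²) = 104.87 ≈ 104.87 km. ✓

x ≈ -46.1 km, y ≈ 49.3 km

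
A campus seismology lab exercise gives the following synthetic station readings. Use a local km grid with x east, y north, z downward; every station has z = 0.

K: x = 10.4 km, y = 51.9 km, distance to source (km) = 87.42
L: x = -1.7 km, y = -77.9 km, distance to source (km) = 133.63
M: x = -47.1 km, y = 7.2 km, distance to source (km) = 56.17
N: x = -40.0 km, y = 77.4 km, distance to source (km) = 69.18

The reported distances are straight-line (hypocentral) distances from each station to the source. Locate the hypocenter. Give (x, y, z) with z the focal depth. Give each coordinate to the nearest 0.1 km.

x ≈ -59.5 km, y ≈ 32.3 km, depth ≈ 48.7 km

Each station gives a sphere (x−x_i)² + (y−y_i)² + z² = d_i² (stations at z=0).
Subtracting the K sphere from L and M: z² cancels, leaving linear equations in x and y:
-24.2 x − 259.6 y = -6945.19
-115.0 x − 89.4 y = 3955.67
Solving: x ≈ -59.507, y ≈ 32.301 km (keep extra digits for the depth step; rounded: -59.5, 32.3).
Then from the K sphere: z² = 87.42² − (x − 10.4)² − (y − 51.9)² with x = -59.507, y = 32.301, so z ≈ 48.694 ≈ 48.7 km.
Check against N (with the unrounded solution): distance 69.18 ≈ 69.18 km. ✓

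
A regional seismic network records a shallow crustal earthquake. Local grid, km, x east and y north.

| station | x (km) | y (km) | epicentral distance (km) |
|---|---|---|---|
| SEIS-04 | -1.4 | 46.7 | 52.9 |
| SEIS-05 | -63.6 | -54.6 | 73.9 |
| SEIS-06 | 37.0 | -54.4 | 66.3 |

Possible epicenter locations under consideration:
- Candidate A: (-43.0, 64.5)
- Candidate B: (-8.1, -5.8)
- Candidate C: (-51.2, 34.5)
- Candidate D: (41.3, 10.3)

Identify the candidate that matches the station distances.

For each candidate, compare |candidate − station| to the reported distance:
Candidate A: residuals SEIS-04 7.7, SEIS-05 47.0, SEIS-06 77.0 → max 77.0 km
Candidate B: residuals SEIS-04 0.0, SEIS-05 0.0, SEIS-06 0.0 → max 0.0 km
Candidate C: residuals SEIS-04 1.6, SEIS-05 16.1, SEIS-06 58.9 → max 58.9 km
Candidate D: residuals SEIS-04 3.2, SEIS-05 49.5, SEIS-06 1.5 → max 49.5 km
Only Candidate B has all residuals ≈ 0.

Candidate B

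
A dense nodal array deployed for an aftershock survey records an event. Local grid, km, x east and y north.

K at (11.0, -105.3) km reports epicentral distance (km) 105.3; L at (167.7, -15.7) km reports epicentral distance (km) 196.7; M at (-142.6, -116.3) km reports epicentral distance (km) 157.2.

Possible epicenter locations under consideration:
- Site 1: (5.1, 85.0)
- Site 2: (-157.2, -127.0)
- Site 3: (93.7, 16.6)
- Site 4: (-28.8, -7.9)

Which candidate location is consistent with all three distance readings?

For each candidate, compare |candidate − station| to the reported distance:
Site 1: residuals K 85.1, L 5.4, M 92.5 → max 92.5 km
Site 2: residuals K 64.3, L 146.7, M 139.1 → max 146.7 km
Site 3: residuals K 42.0, L 116.0, M 113.9 → max 116.0 km
Site 4: residuals K 0.1, L 0.0, M 0.0 → max 0.1 km
Only Site 4 has all residuals ≈ 0.

Site 4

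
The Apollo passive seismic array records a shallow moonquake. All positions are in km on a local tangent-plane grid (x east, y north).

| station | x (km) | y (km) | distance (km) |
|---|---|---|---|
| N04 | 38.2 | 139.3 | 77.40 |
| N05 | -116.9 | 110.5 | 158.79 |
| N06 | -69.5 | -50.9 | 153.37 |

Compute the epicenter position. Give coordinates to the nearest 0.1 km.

Circle about each station: (x − 38.2)² + (y − 139.3)² = 77.40²; (x + 116.9)² + (y − 110.5)² = 158.79²; (x + 69.5)² + (y + 50.9)² = 153.37².
Subtracting pairs of circle equations eliminates x²+y² and gives linear equations (the radical axes):
-310.2 x − 57.6 y = -14211.37
-215.4 x − 380.4 y = -30974.27
Solving the 2×2 system: x ≈ 34.3, y ≈ 62.0 km.

(34.3, 62.0)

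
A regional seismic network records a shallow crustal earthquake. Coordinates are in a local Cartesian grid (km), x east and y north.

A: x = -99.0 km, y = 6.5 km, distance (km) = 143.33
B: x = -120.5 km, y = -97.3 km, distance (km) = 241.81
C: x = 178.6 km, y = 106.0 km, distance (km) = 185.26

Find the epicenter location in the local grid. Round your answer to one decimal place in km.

x ≈ -6.4 km, y ≈ 115.9 km

Circle about each station: (x + 99.0)² + (y − 6.5)² = 143.33²; (x + 120.5)² + (y + 97.3)² = 241.81²; (x − 178.6)² + (y − 106.0)² = 185.26².
Subtracting the A equation from the B and C equations removes the quadratic terms:
-43.0 x − 207.6 y = -23784.30
555.2 x + 199.0 y = 19512.93
Solving the 2×2 system: x ≈ -6.4, y ≈ 115.9 km.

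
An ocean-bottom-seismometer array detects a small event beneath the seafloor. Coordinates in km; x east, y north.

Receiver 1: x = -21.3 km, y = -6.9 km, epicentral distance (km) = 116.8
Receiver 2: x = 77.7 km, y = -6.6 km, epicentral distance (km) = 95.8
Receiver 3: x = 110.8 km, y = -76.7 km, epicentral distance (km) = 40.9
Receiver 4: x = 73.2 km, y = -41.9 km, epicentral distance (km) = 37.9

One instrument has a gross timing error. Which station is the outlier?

Solve using three stations at a time. Using Receiver 1, Receiver 3, Receiver 4 (subtract circle equations pairwise → linear system) gives (x, y) ≈ (70.1, -79.6).
Distances from that point to each station vs reported:
  Receiver 1: calculated 116.8 vs reported 116.8 → residual 0.0 km
  Receiver 2: calculated 73.4 vs reported 95.8 → residual 22.4 km
  Receiver 3: calculated 40.8 vs reported 40.9 → residual 0.1 km
  Receiver 4: calculated 37.8 vs reported 37.9 → residual 0.1 km
Receiver 1, Receiver 3, Receiver 4 are mutually consistent (residuals ≈ 0); Receiver 2 is off by 22.4 km.

Receiver 2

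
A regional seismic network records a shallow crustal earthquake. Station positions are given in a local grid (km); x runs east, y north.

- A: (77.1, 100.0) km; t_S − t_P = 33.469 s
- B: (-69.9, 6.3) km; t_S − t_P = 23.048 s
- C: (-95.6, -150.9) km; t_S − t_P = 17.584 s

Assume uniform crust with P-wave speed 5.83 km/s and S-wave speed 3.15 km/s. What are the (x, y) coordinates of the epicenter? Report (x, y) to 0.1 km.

x ≈ 21.5 km, y ≈ -122.5 km

Distance from S−P lag: d = Δt · v_P v_S / (v_P − v_S) = Δt · (5.83·3.15)/(5.83−3.15) ≈ 6.8524·Δt.
So d_A = 229.34, d_B = 157.93, d_C = 120.49 km.
Circle about each station: (x − 77.1)² + (y − 100.0)² = 229.34²; (x + 69.9)² + (y − 6.3)² = 157.93²; (x + 95.6)² + (y + 150.9)² = 120.49².
Subtracting the A equation from the B and C equations removes the quadratic terms:
-294.0 x − 187.4 y = 16636.24
-345.4 x − 501.8 y = 54044.76
Solving the 2×2 system: x ≈ 21.5, y ≈ -122.5 km.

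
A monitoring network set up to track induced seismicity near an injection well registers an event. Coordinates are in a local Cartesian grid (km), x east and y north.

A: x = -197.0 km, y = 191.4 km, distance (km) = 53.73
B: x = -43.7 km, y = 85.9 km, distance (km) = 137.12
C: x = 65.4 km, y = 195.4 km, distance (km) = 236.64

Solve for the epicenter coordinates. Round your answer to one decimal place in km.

-166.3 km east, 147.3 km north

Circle about each station: (x + 197.0)² + (y − 191.4)² = 53.73²; (x + 43.7)² + (y − 85.9)² = 137.12²; (x − 65.4)² + (y − 195.4)² = 236.64².
Subtracting pairs of circle equations eliminates x²+y² and gives linear equations (the radical axes):
306.6 x − 211.0 y = -82069.44
524.8 x + 8.0 y = -86096.22
Solving the 2×2 system: x ≈ -166.3, y ≈ 147.3 km.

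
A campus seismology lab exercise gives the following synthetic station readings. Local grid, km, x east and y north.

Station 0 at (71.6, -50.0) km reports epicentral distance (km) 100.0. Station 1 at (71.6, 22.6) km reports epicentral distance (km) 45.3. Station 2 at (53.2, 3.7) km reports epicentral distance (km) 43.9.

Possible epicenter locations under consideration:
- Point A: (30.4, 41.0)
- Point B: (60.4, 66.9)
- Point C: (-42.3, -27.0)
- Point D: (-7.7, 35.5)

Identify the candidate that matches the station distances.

Point A

For each candidate, compare |candidate − station| to the reported distance:
Point A: residuals Station 0 0.1, Station 1 0.2, Station 2 0.2 → max 0.2 km
Point B: residuals Station 0 17.4, Station 1 0.4, Station 2 19.7 → max 19.7 km
Point C: residuals Station 0 16.2, Station 1 78.9, Station 2 56.4 → max 78.9 km
Point D: residuals Station 0 16.6, Station 1 35.0, Station 2 24.8 → max 35.0 km
Only Point A has all residuals ≈ 0.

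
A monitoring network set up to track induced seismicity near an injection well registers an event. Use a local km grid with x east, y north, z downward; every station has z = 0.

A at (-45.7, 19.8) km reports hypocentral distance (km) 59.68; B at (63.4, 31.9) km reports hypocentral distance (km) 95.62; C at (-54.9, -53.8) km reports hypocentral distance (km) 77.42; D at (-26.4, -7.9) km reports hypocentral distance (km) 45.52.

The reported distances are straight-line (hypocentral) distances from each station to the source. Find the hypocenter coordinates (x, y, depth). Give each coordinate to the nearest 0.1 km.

Each station gives a sphere (x−x_i)² + (y−y_i)² + z² = d_i² (stations at z=0).
Subtracting the A sphere from B and C: z² cancels, leaving linear equations in x and y:
218.2 x + 24.2 y = -3024.84
-18.4 x − 147.2 y = 995.77
Solving: x ≈ -13.297, y ≈ -5.103 km (keep extra digits for the depth step; rounded: -13.3, -5.1).
Then from the A sphere: z² = 59.68² − (x + 45.7)² − (y − 19.8)² with x = -13.297, y = -5.103, so z ≈ 43.492 ≈ 43.5 km.

x ≈ -13.3 km, y ≈ -5.1 km, depth ≈ 43.5 km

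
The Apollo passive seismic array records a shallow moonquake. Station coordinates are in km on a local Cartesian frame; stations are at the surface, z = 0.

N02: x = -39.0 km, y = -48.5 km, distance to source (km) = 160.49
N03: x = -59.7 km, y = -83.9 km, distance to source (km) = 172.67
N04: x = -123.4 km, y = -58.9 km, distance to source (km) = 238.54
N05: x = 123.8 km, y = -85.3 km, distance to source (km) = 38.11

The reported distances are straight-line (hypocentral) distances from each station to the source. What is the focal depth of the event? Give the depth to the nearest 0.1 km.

31.2 km

Each station gives a sphere (x−x_i)² + (y−y_i)² + z² = d_i² (stations at z=0).
Subtracting the N02 sphere from N03 and N04: z² cancels, leaving linear equations in x and y:
-41.4 x − 70.8 y = 2672.16
-168.8 x − 20.8 y = -16320.77
Solving: x ≈ 109.207, y ≈ -101.600 km (keep extra digits for the depth step; rounded: 109.2, -101.6).
Then from the N02 sphere: z² = 160.49² − (x + 39.0)² − (y + 48.5)² with x = 109.207, y = -101.600, so z ≈ 31.179 ≈ 31.2 km.
Check against N05 (with the unrounded solution): distance 38.09 ≈ 38.11 km. ✓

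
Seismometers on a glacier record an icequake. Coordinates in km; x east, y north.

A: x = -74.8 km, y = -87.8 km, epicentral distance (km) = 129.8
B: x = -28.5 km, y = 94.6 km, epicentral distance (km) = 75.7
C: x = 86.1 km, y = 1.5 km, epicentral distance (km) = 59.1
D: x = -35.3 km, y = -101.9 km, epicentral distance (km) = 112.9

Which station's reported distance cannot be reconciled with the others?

Solve using three stations at a time. Using A, C, D (subtract circle equations pairwise → linear system) gives (x, y) ≈ (27.8, -8.3).
Distances from that point to each station vs reported:
  A: calculated 129.8 vs reported 129.8 → residual 0.0 km
  B: calculated 117.2 vs reported 75.7 → residual 41.5 km
  C: calculated 59.1 vs reported 59.1 → residual 0.0 km
  D: calculated 112.9 vs reported 112.9 → residual 0.0 km
A, C, D are mutually consistent (residuals ≈ 0); B is off by 41.5 km.

B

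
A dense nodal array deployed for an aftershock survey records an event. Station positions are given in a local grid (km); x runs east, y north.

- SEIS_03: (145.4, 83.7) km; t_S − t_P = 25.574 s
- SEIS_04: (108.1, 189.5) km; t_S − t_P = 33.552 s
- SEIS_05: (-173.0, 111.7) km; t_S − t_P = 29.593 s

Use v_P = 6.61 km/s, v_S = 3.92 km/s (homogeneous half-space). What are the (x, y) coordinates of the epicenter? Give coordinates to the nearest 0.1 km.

(-0.2, -115.0)

Distance from S−P lag: d = Δt · v_P v_S / (v_P − v_S) = Δt · (6.61·3.92)/(6.61−3.92) ≈ 9.6324·Δt.
So d_SEIS_03 = 246.34, d_SEIS_04 = 323.19, d_SEIS_05 = 285.05 km.
Circle about each station: (x − 145.4)² + (y − 83.7)² = 246.34²; (x − 108.1)² + (y − 189.5)² = 323.19²; (x + 173.0)² + (y − 111.7)² = 285.05².
Subtracting the SEIS_03 equation from the SEIS_04 and SEIS_05 equations removes the quadratic terms:
-74.6 x + 211.6 y = -24319.37
-636.8 x + 56.0 y = -6311.07
Solving the 2×2 system: x ≈ -0.2, y ≈ -115.0 km.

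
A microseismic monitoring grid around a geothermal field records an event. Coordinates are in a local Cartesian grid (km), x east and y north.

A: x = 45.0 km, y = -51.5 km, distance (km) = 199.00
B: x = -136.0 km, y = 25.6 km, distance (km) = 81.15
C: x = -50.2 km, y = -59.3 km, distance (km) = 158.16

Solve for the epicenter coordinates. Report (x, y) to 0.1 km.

(-91.4, 93.4)

Circle about each station: (x − 45.0)² + (y + 51.5)² = 199.00²; (x + 136.0)² + (y − 25.6)² = 81.15²; (x + 50.2)² + (y + 59.3)² = 158.16².
Subtracting the A equation from the B and C equations removes the quadratic terms:
-362.0 x + 154.2 y = 47489.79
-190.4 x − 15.6 y = 15945.69
Solving the 2×2 system: x ≈ -91.4, y ≈ 93.4 km.
Check against A (with the unrounded x, y): √((x − 45.0)²+(y + 51.5)²) = 199.00 ≈ 199.00 km. ✓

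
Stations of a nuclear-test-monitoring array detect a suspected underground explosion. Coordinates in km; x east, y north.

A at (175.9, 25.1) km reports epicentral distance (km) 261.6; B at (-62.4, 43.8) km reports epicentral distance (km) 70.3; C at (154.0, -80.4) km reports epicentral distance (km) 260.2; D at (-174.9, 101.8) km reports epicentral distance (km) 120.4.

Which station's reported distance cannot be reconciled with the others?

B

Solve using three stations at a time. Using A, C, D (subtract circle equations pairwise → linear system) gives (x, y) ≈ (-85.7, 20.9).
Distances from that point to each station vs reported:
  A: calculated 261.6 vs reported 261.6 → residual 0.0 km
  B: calculated 32.6 vs reported 70.3 → residual 37.7 km
  C: calculated 260.2 vs reported 260.2 → residual 0.0 km
  D: calculated 120.4 vs reported 120.4 → residual 0.0 km
A, C, D are mutually consistent (residuals ≈ 0); B is off by 37.7 km.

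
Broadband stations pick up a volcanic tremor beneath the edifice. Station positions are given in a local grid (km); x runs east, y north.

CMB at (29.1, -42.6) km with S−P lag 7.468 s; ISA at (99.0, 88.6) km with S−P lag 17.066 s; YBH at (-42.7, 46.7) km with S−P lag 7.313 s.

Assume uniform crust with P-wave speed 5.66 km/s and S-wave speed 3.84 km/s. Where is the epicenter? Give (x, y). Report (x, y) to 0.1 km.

Distance from S−P lag: d = Δt · v_P v_S / (v_P − v_S) = Δt · (5.66·3.84)/(5.66−3.84) ≈ 11.9420·Δt.
So d_CMB = 89.18, d_ISA = 203.80, d_YBH = 87.33 km.
Circle about each station: (x − 29.1)² + (y + 42.6)² = 89.18²; (x − 99.0)² + (y − 88.6)² = 203.80²; (x + 42.7)² + (y − 46.7)² = 87.33².
Subtracting the CMB equation from the ISA and YBH equations removes the quadratic terms:
139.8 x + 262.4 y = -18591.98
-143.6 x + 178.6 y = 1669.15
Solving the 2×2 system: x ≈ -60.0, y ≈ -38.9 km.

-60.0 km east, -38.9 km north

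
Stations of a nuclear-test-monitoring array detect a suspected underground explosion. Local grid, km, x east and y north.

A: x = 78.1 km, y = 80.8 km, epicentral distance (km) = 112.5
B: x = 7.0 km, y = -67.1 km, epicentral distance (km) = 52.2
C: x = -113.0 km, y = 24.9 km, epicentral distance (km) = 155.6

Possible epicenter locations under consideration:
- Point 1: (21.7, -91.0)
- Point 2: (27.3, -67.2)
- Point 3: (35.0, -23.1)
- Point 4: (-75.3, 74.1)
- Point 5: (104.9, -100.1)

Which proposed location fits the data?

Point 3

For each candidate, compare |candidate − station| to the reported distance:
Point 1: residuals A 68.3, B 24.1, C 22.1 → max 68.3 km
Point 2: residuals A 44.0, B 31.9, C 12.2 → max 44.0 km
Point 3: residuals A 0.0, B 0.0, C 0.0 → max 0.0 km
Point 4: residuals A 41.0, B 111.2, C 93.6 → max 111.2 km
Point 5: residuals A 70.4, B 51.1, C 95.6 → max 95.6 km
Only Point 3 has all residuals ≈ 0.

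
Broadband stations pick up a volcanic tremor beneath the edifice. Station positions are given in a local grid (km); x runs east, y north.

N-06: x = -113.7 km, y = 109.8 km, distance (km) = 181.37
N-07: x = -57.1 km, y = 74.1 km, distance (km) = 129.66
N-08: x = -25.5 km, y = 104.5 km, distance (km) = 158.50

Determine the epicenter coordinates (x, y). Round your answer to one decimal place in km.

Circle about each station: (x + 113.7)² + (y − 109.8)² = 181.37²; (x + 57.1)² + (y − 74.1)² = 129.66²; (x + 25.5)² + (y − 104.5)² = 158.50².
Subtracting pairs of circle equations eliminates x²+y² and gives linear equations (the radical axes):
113.2 x − 71.4 y = -149.15
176.4 x − 10.6 y = -5640.40
Solving the 2×2 system: x ≈ -35.2, y ≈ -53.7 km.

x ≈ -35.2 km, y ≈ -53.7 km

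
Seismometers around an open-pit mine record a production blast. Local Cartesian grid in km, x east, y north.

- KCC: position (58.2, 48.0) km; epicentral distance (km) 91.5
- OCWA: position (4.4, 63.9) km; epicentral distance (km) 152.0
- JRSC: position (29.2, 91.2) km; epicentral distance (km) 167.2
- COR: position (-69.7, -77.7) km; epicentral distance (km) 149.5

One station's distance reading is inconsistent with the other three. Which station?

KCC

Solve using three stations at a time. Using OCWA, JRSC, COR (subtract circle equations pairwise → linear system) gives (x, y) ≈ (79.4, -68.2).
Distances from that point to each station vs reported:
  KCC: calculated 118.2 vs reported 91.5 → residual 26.7 km
  OCWA: calculated 152.0 vs reported 152.0 → residual 0.0 km
  JRSC: calculated 167.2 vs reported 167.2 → residual 0.0 km
  COR: calculated 149.4 vs reported 149.5 → residual 0.1 km
OCWA, JRSC, COR are mutually consistent (residuals ≈ 0); KCC is off by 26.7 km.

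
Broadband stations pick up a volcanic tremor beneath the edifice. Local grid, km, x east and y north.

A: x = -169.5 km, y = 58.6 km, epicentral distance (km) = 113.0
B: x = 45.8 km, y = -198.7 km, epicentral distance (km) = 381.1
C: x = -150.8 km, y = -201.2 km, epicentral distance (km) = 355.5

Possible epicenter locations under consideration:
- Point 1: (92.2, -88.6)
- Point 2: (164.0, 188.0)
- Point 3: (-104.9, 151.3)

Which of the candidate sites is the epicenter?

Point 3

For each candidate, compare |candidate − station| to the reported distance:
Point 1: residuals A 187.3, B 261.6, C 87.7 → max 261.6 km
Point 2: residuals A 244.7, B 23.3, C 145.1 → max 244.7 km
Point 3: residuals A 0.0, B 0.0, C 0.0 → max 0.0 km
Only Point 3 has all residuals ≈ 0.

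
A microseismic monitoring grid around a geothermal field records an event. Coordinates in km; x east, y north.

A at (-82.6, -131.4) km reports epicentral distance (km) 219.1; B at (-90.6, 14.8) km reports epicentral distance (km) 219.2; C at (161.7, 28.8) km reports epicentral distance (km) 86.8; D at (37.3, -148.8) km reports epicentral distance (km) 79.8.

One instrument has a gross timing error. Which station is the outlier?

D

Solve using three stations at a time. Using A, B, C (subtract circle equations pairwise → linear system) gives (x, y) ≈ (119.7, -47.2).
Distances from that point to each station vs reported:
  A: calculated 219.1 vs reported 219.1 → residual 0.0 km
  B: calculated 219.2 vs reported 219.2 → residual 0.0 km
  C: calculated 86.8 vs reported 86.8 → residual 0.0 km
  D: calculated 130.8 vs reported 79.8 → residual 51.0 km
A, B, C are mutually consistent (residuals ≈ 0); D is off by 51.0 km.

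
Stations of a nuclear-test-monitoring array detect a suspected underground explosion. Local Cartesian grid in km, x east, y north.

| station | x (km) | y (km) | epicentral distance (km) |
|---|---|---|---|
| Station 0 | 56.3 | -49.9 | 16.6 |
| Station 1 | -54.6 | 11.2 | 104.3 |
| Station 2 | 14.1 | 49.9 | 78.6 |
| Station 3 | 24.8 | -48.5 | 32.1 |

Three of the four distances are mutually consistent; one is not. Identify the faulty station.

Solve using three stations at a time. Using Station 1, Station 2, Station 3 (subtract circle equations pairwise → linear system) gives (x, y) ≈ (44.0, -22.8).
Distances from that point to each station vs reported:
  Station 0: calculated 29.8 vs reported 16.6 → residual 13.2 km
  Station 1: calculated 104.3 vs reported 104.3 → residual 0.0 km
  Station 2: calculated 78.6 vs reported 78.6 → residual 0.0 km
  Station 3: calculated 32.1 vs reported 32.1 → residual 0.0 km
Station 1, Station 2, Station 3 are mutually consistent (residuals ≈ 0); Station 0 is off by 13.2 km.

Station 0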